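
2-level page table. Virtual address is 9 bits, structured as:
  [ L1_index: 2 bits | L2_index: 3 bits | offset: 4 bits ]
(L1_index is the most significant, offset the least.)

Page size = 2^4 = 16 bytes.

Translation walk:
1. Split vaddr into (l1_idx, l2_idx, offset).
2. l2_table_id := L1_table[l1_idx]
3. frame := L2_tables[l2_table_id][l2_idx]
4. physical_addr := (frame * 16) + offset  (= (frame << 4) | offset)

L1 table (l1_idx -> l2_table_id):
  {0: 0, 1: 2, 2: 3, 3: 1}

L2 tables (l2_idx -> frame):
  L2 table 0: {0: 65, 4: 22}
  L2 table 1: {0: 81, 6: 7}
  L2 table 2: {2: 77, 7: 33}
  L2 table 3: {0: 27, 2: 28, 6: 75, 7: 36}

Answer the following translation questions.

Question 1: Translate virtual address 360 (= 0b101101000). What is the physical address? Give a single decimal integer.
vaddr = 360 = 0b101101000
Split: l1_idx=2, l2_idx=6, offset=8
L1[2] = 3
L2[3][6] = 75
paddr = 75 * 16 + 8 = 1208

Answer: 1208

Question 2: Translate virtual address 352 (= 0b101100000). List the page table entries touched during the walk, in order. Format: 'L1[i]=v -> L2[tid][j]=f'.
Answer: L1[2]=3 -> L2[3][6]=75

Derivation:
vaddr = 352 = 0b101100000
Split: l1_idx=2, l2_idx=6, offset=0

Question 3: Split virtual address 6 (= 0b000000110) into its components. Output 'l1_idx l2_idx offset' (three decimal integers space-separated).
Answer: 0 0 6

Derivation:
vaddr = 6 = 0b000000110
  top 2 bits -> l1_idx = 0
  next 3 bits -> l2_idx = 0
  bottom 4 bits -> offset = 6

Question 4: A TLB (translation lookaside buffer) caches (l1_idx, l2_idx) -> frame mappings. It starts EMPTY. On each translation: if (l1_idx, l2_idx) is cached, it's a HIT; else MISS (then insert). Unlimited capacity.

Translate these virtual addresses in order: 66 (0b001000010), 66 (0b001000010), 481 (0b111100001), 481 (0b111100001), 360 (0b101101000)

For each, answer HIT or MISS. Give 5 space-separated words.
vaddr=66: (0,4) not in TLB -> MISS, insert
vaddr=66: (0,4) in TLB -> HIT
vaddr=481: (3,6) not in TLB -> MISS, insert
vaddr=481: (3,6) in TLB -> HIT
vaddr=360: (2,6) not in TLB -> MISS, insert

Answer: MISS HIT MISS HIT MISS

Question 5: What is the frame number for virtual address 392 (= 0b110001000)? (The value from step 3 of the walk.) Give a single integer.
Answer: 81

Derivation:
vaddr = 392: l1_idx=3, l2_idx=0
L1[3] = 1; L2[1][0] = 81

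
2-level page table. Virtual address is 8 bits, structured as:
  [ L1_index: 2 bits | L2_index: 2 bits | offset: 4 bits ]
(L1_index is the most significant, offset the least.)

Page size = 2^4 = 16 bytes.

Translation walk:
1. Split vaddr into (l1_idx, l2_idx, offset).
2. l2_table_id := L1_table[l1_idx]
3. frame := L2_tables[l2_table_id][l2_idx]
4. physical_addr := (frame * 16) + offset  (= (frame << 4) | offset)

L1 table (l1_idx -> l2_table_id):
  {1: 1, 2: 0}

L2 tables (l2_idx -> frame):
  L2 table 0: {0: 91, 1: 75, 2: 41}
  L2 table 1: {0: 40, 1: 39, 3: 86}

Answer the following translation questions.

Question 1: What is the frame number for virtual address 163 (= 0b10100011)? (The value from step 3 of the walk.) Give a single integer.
Answer: 41

Derivation:
vaddr = 163: l1_idx=2, l2_idx=2
L1[2] = 0; L2[0][2] = 41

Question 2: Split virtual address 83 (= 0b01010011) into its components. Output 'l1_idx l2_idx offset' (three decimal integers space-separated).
Answer: 1 1 3

Derivation:
vaddr = 83 = 0b01010011
  top 2 bits -> l1_idx = 1
  next 2 bits -> l2_idx = 1
  bottom 4 bits -> offset = 3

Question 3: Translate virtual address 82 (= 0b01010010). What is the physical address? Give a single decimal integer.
vaddr = 82 = 0b01010010
Split: l1_idx=1, l2_idx=1, offset=2
L1[1] = 1
L2[1][1] = 39
paddr = 39 * 16 + 2 = 626

Answer: 626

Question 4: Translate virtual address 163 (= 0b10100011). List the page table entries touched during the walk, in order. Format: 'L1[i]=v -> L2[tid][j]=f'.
Answer: L1[2]=0 -> L2[0][2]=41

Derivation:
vaddr = 163 = 0b10100011
Split: l1_idx=2, l2_idx=2, offset=3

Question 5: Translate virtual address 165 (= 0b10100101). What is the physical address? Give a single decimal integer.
Answer: 661

Derivation:
vaddr = 165 = 0b10100101
Split: l1_idx=2, l2_idx=2, offset=5
L1[2] = 0
L2[0][2] = 41
paddr = 41 * 16 + 5 = 661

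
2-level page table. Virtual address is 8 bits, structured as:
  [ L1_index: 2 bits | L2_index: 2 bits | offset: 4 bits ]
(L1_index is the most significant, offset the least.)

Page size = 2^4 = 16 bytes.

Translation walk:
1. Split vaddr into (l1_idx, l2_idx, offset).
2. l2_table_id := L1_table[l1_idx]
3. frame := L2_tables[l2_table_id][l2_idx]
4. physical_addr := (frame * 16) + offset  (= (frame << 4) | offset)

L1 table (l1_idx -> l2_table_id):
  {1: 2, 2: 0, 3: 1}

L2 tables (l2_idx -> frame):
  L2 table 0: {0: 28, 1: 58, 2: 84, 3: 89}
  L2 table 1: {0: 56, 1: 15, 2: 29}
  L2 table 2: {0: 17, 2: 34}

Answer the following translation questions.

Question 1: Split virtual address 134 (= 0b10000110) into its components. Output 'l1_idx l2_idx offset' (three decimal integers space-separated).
Answer: 2 0 6

Derivation:
vaddr = 134 = 0b10000110
  top 2 bits -> l1_idx = 2
  next 2 bits -> l2_idx = 0
  bottom 4 bits -> offset = 6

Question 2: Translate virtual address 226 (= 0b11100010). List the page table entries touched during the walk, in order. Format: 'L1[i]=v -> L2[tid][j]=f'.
Answer: L1[3]=1 -> L2[1][2]=29

Derivation:
vaddr = 226 = 0b11100010
Split: l1_idx=3, l2_idx=2, offset=2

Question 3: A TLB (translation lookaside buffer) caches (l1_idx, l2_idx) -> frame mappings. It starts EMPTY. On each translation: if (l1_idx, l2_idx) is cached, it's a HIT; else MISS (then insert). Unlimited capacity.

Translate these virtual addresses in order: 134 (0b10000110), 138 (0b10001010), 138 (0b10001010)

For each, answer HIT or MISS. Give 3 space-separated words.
vaddr=134: (2,0) not in TLB -> MISS, insert
vaddr=138: (2,0) in TLB -> HIT
vaddr=138: (2,0) in TLB -> HIT

Answer: MISS HIT HIT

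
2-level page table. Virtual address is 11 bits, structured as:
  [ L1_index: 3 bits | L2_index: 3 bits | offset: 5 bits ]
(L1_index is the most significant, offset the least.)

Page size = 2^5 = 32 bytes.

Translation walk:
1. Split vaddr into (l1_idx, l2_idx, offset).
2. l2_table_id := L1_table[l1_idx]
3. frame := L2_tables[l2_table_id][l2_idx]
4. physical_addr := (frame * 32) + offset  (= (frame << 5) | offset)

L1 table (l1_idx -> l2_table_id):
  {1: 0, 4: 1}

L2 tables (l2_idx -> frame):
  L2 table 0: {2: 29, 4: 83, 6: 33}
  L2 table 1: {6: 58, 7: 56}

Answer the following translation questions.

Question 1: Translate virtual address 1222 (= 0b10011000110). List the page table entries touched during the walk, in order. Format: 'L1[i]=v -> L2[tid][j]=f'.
vaddr = 1222 = 0b10011000110
Split: l1_idx=4, l2_idx=6, offset=6

Answer: L1[4]=1 -> L2[1][6]=58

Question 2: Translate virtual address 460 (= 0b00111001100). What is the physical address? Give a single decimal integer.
Answer: 1068

Derivation:
vaddr = 460 = 0b00111001100
Split: l1_idx=1, l2_idx=6, offset=12
L1[1] = 0
L2[0][6] = 33
paddr = 33 * 32 + 12 = 1068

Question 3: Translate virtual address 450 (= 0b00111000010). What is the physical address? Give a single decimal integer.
vaddr = 450 = 0b00111000010
Split: l1_idx=1, l2_idx=6, offset=2
L1[1] = 0
L2[0][6] = 33
paddr = 33 * 32 + 2 = 1058

Answer: 1058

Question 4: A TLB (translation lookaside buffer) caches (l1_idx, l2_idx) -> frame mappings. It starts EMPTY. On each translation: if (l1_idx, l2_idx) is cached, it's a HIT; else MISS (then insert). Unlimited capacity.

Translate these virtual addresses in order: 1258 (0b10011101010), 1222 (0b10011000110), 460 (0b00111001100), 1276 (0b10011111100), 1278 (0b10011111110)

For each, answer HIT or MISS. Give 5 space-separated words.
Answer: MISS MISS MISS HIT HIT

Derivation:
vaddr=1258: (4,7) not in TLB -> MISS, insert
vaddr=1222: (4,6) not in TLB -> MISS, insert
vaddr=460: (1,6) not in TLB -> MISS, insert
vaddr=1276: (4,7) in TLB -> HIT
vaddr=1278: (4,7) in TLB -> HIT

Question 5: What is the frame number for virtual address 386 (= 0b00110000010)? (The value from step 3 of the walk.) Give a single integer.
vaddr = 386: l1_idx=1, l2_idx=4
L1[1] = 0; L2[0][4] = 83

Answer: 83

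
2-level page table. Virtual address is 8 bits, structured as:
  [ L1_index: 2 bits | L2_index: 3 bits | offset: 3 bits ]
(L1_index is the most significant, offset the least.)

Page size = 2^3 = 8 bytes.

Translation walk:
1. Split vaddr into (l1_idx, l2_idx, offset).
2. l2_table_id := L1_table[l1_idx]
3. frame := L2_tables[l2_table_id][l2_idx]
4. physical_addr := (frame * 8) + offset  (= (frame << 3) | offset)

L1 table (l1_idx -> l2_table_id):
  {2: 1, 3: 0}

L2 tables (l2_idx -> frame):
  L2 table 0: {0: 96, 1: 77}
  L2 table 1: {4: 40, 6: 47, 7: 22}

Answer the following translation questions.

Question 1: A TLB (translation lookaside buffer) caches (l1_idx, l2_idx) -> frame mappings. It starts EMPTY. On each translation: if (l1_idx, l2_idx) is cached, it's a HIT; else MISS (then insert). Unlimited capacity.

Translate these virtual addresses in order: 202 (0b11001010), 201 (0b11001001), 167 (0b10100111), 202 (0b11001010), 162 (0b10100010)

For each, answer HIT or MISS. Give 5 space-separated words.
vaddr=202: (3,1) not in TLB -> MISS, insert
vaddr=201: (3,1) in TLB -> HIT
vaddr=167: (2,4) not in TLB -> MISS, insert
vaddr=202: (3,1) in TLB -> HIT
vaddr=162: (2,4) in TLB -> HIT

Answer: MISS HIT MISS HIT HIT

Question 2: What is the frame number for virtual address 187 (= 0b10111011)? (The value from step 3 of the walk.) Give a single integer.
vaddr = 187: l1_idx=2, l2_idx=7
L1[2] = 1; L2[1][7] = 22

Answer: 22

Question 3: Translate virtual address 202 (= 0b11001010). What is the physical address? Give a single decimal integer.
Answer: 618

Derivation:
vaddr = 202 = 0b11001010
Split: l1_idx=3, l2_idx=1, offset=2
L1[3] = 0
L2[0][1] = 77
paddr = 77 * 8 + 2 = 618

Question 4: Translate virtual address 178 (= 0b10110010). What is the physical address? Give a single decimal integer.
vaddr = 178 = 0b10110010
Split: l1_idx=2, l2_idx=6, offset=2
L1[2] = 1
L2[1][6] = 47
paddr = 47 * 8 + 2 = 378

Answer: 378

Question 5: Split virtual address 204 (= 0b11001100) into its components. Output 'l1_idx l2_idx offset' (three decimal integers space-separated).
Answer: 3 1 4

Derivation:
vaddr = 204 = 0b11001100
  top 2 bits -> l1_idx = 3
  next 3 bits -> l2_idx = 1
  bottom 3 bits -> offset = 4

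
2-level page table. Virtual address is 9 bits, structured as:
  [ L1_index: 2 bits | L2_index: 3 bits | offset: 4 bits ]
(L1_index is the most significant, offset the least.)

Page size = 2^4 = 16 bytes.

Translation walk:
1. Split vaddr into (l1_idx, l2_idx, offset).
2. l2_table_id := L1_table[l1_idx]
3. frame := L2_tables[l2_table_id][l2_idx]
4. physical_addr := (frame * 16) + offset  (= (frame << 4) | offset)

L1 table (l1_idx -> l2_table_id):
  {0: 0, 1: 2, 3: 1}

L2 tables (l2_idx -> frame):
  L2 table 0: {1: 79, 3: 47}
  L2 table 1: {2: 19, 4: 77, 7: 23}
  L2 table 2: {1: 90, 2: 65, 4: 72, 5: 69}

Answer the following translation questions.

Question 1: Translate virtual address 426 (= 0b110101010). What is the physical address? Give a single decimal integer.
Answer: 314

Derivation:
vaddr = 426 = 0b110101010
Split: l1_idx=3, l2_idx=2, offset=10
L1[3] = 1
L2[1][2] = 19
paddr = 19 * 16 + 10 = 314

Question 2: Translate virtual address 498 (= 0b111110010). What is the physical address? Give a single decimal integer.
Answer: 370

Derivation:
vaddr = 498 = 0b111110010
Split: l1_idx=3, l2_idx=7, offset=2
L1[3] = 1
L2[1][7] = 23
paddr = 23 * 16 + 2 = 370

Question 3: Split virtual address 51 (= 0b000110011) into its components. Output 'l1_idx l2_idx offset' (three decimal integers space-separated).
vaddr = 51 = 0b000110011
  top 2 bits -> l1_idx = 0
  next 3 bits -> l2_idx = 3
  bottom 4 bits -> offset = 3

Answer: 0 3 3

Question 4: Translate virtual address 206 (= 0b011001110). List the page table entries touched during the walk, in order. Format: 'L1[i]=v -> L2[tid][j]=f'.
Answer: L1[1]=2 -> L2[2][4]=72

Derivation:
vaddr = 206 = 0b011001110
Split: l1_idx=1, l2_idx=4, offset=14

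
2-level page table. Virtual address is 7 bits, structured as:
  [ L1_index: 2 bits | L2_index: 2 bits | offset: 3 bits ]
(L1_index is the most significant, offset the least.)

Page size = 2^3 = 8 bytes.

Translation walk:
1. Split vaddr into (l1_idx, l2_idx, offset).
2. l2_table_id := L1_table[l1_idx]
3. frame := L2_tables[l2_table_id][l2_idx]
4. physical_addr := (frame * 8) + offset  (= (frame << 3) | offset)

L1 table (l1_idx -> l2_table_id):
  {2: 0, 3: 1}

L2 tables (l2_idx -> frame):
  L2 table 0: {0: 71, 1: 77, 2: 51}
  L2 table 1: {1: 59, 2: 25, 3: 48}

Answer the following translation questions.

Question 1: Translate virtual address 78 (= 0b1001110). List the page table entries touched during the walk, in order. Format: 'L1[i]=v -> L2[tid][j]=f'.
vaddr = 78 = 0b1001110
Split: l1_idx=2, l2_idx=1, offset=6

Answer: L1[2]=0 -> L2[0][1]=77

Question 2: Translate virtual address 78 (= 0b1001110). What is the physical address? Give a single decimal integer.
Answer: 622

Derivation:
vaddr = 78 = 0b1001110
Split: l1_idx=2, l2_idx=1, offset=6
L1[2] = 0
L2[0][1] = 77
paddr = 77 * 8 + 6 = 622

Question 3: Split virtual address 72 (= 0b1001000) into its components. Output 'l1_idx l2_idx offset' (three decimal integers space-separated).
Answer: 2 1 0

Derivation:
vaddr = 72 = 0b1001000
  top 2 bits -> l1_idx = 2
  next 2 bits -> l2_idx = 1
  bottom 3 bits -> offset = 0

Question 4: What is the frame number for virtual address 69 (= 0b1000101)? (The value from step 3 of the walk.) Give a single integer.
Answer: 71

Derivation:
vaddr = 69: l1_idx=2, l2_idx=0
L1[2] = 0; L2[0][0] = 71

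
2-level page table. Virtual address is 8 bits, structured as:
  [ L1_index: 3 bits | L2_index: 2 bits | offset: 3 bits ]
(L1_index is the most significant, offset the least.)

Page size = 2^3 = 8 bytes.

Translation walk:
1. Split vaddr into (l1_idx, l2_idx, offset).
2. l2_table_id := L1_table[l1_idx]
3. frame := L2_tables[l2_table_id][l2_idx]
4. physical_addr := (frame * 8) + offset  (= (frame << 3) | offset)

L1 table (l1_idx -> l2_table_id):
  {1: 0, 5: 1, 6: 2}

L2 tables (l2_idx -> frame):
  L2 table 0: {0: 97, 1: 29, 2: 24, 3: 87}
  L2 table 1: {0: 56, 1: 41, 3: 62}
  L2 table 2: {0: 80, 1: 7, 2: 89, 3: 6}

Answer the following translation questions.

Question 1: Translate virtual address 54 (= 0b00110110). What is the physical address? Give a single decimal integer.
vaddr = 54 = 0b00110110
Split: l1_idx=1, l2_idx=2, offset=6
L1[1] = 0
L2[0][2] = 24
paddr = 24 * 8 + 6 = 198

Answer: 198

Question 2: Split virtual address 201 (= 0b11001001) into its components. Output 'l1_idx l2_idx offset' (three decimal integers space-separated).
vaddr = 201 = 0b11001001
  top 3 bits -> l1_idx = 6
  next 2 bits -> l2_idx = 1
  bottom 3 bits -> offset = 1

Answer: 6 1 1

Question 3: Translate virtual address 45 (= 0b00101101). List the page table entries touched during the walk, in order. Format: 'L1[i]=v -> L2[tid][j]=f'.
Answer: L1[1]=0 -> L2[0][1]=29

Derivation:
vaddr = 45 = 0b00101101
Split: l1_idx=1, l2_idx=1, offset=5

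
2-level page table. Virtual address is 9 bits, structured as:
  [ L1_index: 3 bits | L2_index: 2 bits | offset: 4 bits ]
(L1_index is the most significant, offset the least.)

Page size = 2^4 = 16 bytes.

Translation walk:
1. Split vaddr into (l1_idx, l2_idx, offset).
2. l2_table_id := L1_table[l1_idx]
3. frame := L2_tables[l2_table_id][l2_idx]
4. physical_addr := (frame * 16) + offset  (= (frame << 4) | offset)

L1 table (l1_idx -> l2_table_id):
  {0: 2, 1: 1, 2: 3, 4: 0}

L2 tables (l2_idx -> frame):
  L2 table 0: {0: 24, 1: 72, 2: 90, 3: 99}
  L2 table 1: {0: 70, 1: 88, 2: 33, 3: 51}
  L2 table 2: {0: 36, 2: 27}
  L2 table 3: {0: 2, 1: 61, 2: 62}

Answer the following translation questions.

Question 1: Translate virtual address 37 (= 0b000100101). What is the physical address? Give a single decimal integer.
Answer: 437

Derivation:
vaddr = 37 = 0b000100101
Split: l1_idx=0, l2_idx=2, offset=5
L1[0] = 2
L2[2][2] = 27
paddr = 27 * 16 + 5 = 437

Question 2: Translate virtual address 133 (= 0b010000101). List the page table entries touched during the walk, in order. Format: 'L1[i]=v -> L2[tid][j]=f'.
Answer: L1[2]=3 -> L2[3][0]=2

Derivation:
vaddr = 133 = 0b010000101
Split: l1_idx=2, l2_idx=0, offset=5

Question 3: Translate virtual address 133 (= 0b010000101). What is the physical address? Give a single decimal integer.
vaddr = 133 = 0b010000101
Split: l1_idx=2, l2_idx=0, offset=5
L1[2] = 3
L2[3][0] = 2
paddr = 2 * 16 + 5 = 37

Answer: 37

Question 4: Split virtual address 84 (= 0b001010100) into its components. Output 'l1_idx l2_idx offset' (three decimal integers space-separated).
vaddr = 84 = 0b001010100
  top 3 bits -> l1_idx = 1
  next 2 bits -> l2_idx = 1
  bottom 4 bits -> offset = 4

Answer: 1 1 4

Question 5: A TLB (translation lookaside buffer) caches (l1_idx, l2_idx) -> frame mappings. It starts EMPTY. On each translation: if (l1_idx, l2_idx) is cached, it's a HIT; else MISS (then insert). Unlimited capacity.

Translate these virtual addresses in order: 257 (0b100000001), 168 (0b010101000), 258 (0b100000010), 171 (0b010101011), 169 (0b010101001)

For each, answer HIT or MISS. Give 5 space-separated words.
vaddr=257: (4,0) not in TLB -> MISS, insert
vaddr=168: (2,2) not in TLB -> MISS, insert
vaddr=258: (4,0) in TLB -> HIT
vaddr=171: (2,2) in TLB -> HIT
vaddr=169: (2,2) in TLB -> HIT

Answer: MISS MISS HIT HIT HIT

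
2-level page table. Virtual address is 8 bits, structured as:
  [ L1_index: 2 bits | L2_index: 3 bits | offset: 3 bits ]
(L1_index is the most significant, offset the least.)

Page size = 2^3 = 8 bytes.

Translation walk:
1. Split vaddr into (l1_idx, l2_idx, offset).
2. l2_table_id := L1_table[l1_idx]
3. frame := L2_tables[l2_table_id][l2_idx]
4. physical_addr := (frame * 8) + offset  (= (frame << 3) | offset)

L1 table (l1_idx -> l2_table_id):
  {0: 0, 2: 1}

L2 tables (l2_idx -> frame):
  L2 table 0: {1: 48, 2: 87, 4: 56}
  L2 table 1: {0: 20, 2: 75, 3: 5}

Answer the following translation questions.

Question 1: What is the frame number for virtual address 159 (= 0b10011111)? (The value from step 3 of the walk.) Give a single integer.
vaddr = 159: l1_idx=2, l2_idx=3
L1[2] = 1; L2[1][3] = 5

Answer: 5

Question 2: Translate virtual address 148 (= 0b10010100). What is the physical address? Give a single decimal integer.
vaddr = 148 = 0b10010100
Split: l1_idx=2, l2_idx=2, offset=4
L1[2] = 1
L2[1][2] = 75
paddr = 75 * 8 + 4 = 604

Answer: 604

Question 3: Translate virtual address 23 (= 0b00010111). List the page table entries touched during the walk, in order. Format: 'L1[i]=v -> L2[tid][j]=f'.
Answer: L1[0]=0 -> L2[0][2]=87

Derivation:
vaddr = 23 = 0b00010111
Split: l1_idx=0, l2_idx=2, offset=7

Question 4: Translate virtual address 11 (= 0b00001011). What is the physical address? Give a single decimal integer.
Answer: 387

Derivation:
vaddr = 11 = 0b00001011
Split: l1_idx=0, l2_idx=1, offset=3
L1[0] = 0
L2[0][1] = 48
paddr = 48 * 8 + 3 = 387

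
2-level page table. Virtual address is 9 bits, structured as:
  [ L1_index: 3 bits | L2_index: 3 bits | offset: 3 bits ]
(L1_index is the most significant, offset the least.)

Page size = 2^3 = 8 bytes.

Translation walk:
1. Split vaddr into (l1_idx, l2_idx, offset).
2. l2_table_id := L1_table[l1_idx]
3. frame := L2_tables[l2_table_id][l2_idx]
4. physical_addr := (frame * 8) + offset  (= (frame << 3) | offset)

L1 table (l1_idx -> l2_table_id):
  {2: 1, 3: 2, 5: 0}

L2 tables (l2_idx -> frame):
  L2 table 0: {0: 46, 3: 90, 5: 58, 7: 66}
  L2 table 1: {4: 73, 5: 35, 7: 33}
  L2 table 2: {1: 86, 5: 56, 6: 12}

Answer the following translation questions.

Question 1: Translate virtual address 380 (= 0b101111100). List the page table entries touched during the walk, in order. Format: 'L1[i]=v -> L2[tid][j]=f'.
Answer: L1[5]=0 -> L2[0][7]=66

Derivation:
vaddr = 380 = 0b101111100
Split: l1_idx=5, l2_idx=7, offset=4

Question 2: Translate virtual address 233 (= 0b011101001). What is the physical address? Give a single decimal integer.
vaddr = 233 = 0b011101001
Split: l1_idx=3, l2_idx=5, offset=1
L1[3] = 2
L2[2][5] = 56
paddr = 56 * 8 + 1 = 449

Answer: 449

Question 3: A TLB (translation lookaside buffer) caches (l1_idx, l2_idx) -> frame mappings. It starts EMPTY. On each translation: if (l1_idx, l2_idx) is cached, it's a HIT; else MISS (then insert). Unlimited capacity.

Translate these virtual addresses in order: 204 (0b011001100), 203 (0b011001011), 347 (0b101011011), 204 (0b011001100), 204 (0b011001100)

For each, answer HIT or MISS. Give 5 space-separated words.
vaddr=204: (3,1) not in TLB -> MISS, insert
vaddr=203: (3,1) in TLB -> HIT
vaddr=347: (5,3) not in TLB -> MISS, insert
vaddr=204: (3,1) in TLB -> HIT
vaddr=204: (3,1) in TLB -> HIT

Answer: MISS HIT MISS HIT HIT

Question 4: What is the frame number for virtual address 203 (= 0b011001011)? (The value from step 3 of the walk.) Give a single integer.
vaddr = 203: l1_idx=3, l2_idx=1
L1[3] = 2; L2[2][1] = 86

Answer: 86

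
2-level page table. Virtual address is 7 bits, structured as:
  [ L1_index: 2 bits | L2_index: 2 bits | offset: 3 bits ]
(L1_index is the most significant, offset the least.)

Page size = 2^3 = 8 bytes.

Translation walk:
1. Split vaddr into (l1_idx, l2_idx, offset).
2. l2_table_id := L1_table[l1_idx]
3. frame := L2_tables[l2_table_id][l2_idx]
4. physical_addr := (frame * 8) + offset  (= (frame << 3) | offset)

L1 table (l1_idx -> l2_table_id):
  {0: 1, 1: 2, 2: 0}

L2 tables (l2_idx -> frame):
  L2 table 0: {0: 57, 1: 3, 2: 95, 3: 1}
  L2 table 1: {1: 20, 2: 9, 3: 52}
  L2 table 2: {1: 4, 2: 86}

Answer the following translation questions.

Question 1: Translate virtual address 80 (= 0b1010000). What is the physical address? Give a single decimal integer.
vaddr = 80 = 0b1010000
Split: l1_idx=2, l2_idx=2, offset=0
L1[2] = 0
L2[0][2] = 95
paddr = 95 * 8 + 0 = 760

Answer: 760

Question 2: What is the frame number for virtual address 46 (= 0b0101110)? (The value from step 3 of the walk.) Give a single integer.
vaddr = 46: l1_idx=1, l2_idx=1
L1[1] = 2; L2[2][1] = 4

Answer: 4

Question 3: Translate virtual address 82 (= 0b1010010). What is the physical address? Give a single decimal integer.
Answer: 762

Derivation:
vaddr = 82 = 0b1010010
Split: l1_idx=2, l2_idx=2, offset=2
L1[2] = 0
L2[0][2] = 95
paddr = 95 * 8 + 2 = 762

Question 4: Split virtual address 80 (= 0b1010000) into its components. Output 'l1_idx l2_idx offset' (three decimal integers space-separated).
Answer: 2 2 0

Derivation:
vaddr = 80 = 0b1010000
  top 2 bits -> l1_idx = 2
  next 2 bits -> l2_idx = 2
  bottom 3 bits -> offset = 0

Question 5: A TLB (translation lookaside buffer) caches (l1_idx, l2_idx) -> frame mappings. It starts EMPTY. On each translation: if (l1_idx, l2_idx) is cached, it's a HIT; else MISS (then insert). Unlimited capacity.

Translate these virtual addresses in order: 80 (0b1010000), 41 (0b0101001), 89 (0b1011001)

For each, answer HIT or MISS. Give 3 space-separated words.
vaddr=80: (2,2) not in TLB -> MISS, insert
vaddr=41: (1,1) not in TLB -> MISS, insert
vaddr=89: (2,3) not in TLB -> MISS, insert

Answer: MISS MISS MISS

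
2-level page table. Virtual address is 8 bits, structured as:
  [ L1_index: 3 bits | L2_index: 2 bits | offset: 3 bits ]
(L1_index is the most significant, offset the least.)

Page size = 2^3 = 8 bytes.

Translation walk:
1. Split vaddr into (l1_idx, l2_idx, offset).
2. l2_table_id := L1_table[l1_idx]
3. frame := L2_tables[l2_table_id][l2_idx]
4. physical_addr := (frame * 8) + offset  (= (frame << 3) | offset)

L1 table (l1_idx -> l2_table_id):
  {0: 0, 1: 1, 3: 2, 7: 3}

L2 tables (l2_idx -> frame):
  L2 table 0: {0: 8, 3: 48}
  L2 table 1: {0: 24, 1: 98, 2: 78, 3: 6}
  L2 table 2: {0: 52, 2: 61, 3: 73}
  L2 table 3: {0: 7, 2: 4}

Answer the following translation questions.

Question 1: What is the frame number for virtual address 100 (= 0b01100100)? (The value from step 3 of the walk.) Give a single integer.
vaddr = 100: l1_idx=3, l2_idx=0
L1[3] = 2; L2[2][0] = 52

Answer: 52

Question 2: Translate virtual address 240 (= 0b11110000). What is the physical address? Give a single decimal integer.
Answer: 32

Derivation:
vaddr = 240 = 0b11110000
Split: l1_idx=7, l2_idx=2, offset=0
L1[7] = 3
L2[3][2] = 4
paddr = 4 * 8 + 0 = 32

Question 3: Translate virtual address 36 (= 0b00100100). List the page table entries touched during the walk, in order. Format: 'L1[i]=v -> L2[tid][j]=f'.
Answer: L1[1]=1 -> L2[1][0]=24

Derivation:
vaddr = 36 = 0b00100100
Split: l1_idx=1, l2_idx=0, offset=4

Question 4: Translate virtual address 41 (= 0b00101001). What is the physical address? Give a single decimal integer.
Answer: 785

Derivation:
vaddr = 41 = 0b00101001
Split: l1_idx=1, l2_idx=1, offset=1
L1[1] = 1
L2[1][1] = 98
paddr = 98 * 8 + 1 = 785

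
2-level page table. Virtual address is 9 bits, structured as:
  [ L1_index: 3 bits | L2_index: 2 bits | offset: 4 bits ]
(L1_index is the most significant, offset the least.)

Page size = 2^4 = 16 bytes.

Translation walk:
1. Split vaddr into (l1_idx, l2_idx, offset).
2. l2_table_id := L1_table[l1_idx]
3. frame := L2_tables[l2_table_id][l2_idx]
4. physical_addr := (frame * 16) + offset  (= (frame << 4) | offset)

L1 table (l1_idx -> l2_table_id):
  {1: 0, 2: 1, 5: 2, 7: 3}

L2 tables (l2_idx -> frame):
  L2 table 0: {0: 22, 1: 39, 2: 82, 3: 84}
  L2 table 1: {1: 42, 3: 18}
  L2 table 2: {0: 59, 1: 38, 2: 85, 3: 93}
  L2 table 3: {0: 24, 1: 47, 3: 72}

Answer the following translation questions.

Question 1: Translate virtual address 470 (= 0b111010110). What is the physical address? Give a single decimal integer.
Answer: 758

Derivation:
vaddr = 470 = 0b111010110
Split: l1_idx=7, l2_idx=1, offset=6
L1[7] = 3
L2[3][1] = 47
paddr = 47 * 16 + 6 = 758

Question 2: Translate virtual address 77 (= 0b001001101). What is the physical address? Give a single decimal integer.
vaddr = 77 = 0b001001101
Split: l1_idx=1, l2_idx=0, offset=13
L1[1] = 0
L2[0][0] = 22
paddr = 22 * 16 + 13 = 365

Answer: 365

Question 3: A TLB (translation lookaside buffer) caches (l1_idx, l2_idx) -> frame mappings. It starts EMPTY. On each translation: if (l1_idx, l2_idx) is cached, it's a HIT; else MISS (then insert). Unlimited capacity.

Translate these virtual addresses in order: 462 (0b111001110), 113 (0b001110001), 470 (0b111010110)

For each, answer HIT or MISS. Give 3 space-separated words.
vaddr=462: (7,0) not in TLB -> MISS, insert
vaddr=113: (1,3) not in TLB -> MISS, insert
vaddr=470: (7,1) not in TLB -> MISS, insert

Answer: MISS MISS MISS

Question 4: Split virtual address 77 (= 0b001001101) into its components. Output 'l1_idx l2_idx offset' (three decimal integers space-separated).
vaddr = 77 = 0b001001101
  top 3 bits -> l1_idx = 1
  next 2 bits -> l2_idx = 0
  bottom 4 bits -> offset = 13

Answer: 1 0 13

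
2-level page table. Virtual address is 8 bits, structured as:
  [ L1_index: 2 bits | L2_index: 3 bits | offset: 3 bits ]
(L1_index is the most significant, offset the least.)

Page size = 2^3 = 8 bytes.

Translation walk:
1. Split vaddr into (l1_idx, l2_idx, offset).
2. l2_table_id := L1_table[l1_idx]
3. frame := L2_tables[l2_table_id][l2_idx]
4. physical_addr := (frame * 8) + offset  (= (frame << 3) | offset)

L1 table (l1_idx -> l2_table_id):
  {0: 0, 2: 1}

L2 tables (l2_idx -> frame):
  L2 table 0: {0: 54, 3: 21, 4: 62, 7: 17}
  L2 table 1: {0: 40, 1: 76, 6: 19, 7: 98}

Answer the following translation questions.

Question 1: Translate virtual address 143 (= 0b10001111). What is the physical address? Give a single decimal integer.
vaddr = 143 = 0b10001111
Split: l1_idx=2, l2_idx=1, offset=7
L1[2] = 1
L2[1][1] = 76
paddr = 76 * 8 + 7 = 615

Answer: 615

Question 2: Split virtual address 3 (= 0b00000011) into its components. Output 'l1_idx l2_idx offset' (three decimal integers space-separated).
vaddr = 3 = 0b00000011
  top 2 bits -> l1_idx = 0
  next 3 bits -> l2_idx = 0
  bottom 3 bits -> offset = 3

Answer: 0 0 3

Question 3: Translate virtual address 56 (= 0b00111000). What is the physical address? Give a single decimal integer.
Answer: 136

Derivation:
vaddr = 56 = 0b00111000
Split: l1_idx=0, l2_idx=7, offset=0
L1[0] = 0
L2[0][7] = 17
paddr = 17 * 8 + 0 = 136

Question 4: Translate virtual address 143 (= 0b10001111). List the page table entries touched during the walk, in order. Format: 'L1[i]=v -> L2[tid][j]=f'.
Answer: L1[2]=1 -> L2[1][1]=76

Derivation:
vaddr = 143 = 0b10001111
Split: l1_idx=2, l2_idx=1, offset=7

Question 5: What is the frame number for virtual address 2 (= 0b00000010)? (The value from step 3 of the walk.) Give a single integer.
Answer: 54

Derivation:
vaddr = 2: l1_idx=0, l2_idx=0
L1[0] = 0; L2[0][0] = 54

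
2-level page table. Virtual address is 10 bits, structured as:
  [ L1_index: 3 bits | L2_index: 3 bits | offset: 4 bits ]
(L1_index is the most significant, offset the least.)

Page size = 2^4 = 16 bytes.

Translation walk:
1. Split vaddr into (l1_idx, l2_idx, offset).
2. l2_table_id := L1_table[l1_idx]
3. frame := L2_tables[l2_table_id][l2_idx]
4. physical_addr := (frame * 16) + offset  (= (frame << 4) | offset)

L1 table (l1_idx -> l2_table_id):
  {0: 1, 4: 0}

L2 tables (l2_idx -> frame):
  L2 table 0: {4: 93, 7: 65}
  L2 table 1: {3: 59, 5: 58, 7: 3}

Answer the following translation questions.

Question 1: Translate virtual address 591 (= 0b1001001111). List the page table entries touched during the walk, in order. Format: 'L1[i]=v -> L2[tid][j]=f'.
vaddr = 591 = 0b1001001111
Split: l1_idx=4, l2_idx=4, offset=15

Answer: L1[4]=0 -> L2[0][4]=93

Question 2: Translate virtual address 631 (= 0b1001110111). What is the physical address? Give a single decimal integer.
vaddr = 631 = 0b1001110111
Split: l1_idx=4, l2_idx=7, offset=7
L1[4] = 0
L2[0][7] = 65
paddr = 65 * 16 + 7 = 1047

Answer: 1047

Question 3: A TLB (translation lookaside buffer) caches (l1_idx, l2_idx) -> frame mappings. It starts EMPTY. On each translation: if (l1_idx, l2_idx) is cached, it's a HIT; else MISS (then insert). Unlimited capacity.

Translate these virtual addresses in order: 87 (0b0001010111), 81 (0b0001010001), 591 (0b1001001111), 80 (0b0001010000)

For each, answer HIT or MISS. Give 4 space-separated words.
vaddr=87: (0,5) not in TLB -> MISS, insert
vaddr=81: (0,5) in TLB -> HIT
vaddr=591: (4,4) not in TLB -> MISS, insert
vaddr=80: (0,5) in TLB -> HIT

Answer: MISS HIT MISS HIT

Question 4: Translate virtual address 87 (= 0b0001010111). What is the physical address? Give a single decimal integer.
Answer: 935

Derivation:
vaddr = 87 = 0b0001010111
Split: l1_idx=0, l2_idx=5, offset=7
L1[0] = 1
L2[1][5] = 58
paddr = 58 * 16 + 7 = 935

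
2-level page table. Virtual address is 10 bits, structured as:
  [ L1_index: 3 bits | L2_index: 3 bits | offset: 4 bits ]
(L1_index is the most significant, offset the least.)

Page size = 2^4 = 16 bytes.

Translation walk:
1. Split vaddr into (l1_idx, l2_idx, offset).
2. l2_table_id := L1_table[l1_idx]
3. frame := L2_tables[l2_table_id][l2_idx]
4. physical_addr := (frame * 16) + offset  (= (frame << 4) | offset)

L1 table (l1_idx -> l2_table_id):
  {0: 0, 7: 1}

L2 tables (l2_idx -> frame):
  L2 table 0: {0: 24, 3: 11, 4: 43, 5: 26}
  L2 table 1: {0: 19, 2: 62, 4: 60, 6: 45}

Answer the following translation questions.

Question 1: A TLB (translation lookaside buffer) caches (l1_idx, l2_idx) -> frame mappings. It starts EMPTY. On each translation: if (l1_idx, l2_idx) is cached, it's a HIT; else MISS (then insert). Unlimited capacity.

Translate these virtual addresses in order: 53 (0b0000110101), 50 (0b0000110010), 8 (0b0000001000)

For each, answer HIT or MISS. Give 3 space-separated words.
vaddr=53: (0,3) not in TLB -> MISS, insert
vaddr=50: (0,3) in TLB -> HIT
vaddr=8: (0,0) not in TLB -> MISS, insert

Answer: MISS HIT MISS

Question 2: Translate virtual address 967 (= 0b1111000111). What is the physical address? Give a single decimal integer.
Answer: 967

Derivation:
vaddr = 967 = 0b1111000111
Split: l1_idx=7, l2_idx=4, offset=7
L1[7] = 1
L2[1][4] = 60
paddr = 60 * 16 + 7 = 967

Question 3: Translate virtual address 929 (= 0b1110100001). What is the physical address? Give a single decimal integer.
vaddr = 929 = 0b1110100001
Split: l1_idx=7, l2_idx=2, offset=1
L1[7] = 1
L2[1][2] = 62
paddr = 62 * 16 + 1 = 993

Answer: 993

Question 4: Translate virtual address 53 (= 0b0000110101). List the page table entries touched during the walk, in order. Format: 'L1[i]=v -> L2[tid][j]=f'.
Answer: L1[0]=0 -> L2[0][3]=11

Derivation:
vaddr = 53 = 0b0000110101
Split: l1_idx=0, l2_idx=3, offset=5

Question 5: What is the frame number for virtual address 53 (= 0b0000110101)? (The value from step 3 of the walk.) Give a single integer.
vaddr = 53: l1_idx=0, l2_idx=3
L1[0] = 0; L2[0][3] = 11

Answer: 11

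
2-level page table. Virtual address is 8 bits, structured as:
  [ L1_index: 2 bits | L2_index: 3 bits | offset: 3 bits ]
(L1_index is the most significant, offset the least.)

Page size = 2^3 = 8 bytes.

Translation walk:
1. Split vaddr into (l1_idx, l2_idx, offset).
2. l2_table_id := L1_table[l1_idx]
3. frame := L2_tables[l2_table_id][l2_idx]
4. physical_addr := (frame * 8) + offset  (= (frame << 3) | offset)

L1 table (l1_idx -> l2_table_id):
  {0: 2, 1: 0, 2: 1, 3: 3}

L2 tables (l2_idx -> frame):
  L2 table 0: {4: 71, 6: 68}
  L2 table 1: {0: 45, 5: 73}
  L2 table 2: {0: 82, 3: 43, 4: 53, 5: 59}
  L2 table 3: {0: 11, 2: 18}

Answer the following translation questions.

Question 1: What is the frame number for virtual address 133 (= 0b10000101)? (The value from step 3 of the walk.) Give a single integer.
Answer: 45

Derivation:
vaddr = 133: l1_idx=2, l2_idx=0
L1[2] = 1; L2[1][0] = 45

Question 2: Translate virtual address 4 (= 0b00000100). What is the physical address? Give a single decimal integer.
Answer: 660

Derivation:
vaddr = 4 = 0b00000100
Split: l1_idx=0, l2_idx=0, offset=4
L1[0] = 2
L2[2][0] = 82
paddr = 82 * 8 + 4 = 660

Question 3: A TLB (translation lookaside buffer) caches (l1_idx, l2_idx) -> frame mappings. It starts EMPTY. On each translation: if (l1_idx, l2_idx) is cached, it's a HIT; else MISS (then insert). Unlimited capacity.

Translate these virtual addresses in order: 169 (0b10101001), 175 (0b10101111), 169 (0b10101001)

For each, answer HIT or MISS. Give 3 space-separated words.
Answer: MISS HIT HIT

Derivation:
vaddr=169: (2,5) not in TLB -> MISS, insert
vaddr=175: (2,5) in TLB -> HIT
vaddr=169: (2,5) in TLB -> HIT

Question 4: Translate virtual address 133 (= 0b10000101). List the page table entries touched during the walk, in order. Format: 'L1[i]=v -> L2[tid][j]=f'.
Answer: L1[2]=1 -> L2[1][0]=45

Derivation:
vaddr = 133 = 0b10000101
Split: l1_idx=2, l2_idx=0, offset=5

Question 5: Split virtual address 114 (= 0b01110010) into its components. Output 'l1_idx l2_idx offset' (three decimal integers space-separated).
Answer: 1 6 2

Derivation:
vaddr = 114 = 0b01110010
  top 2 bits -> l1_idx = 1
  next 3 bits -> l2_idx = 6
  bottom 3 bits -> offset = 2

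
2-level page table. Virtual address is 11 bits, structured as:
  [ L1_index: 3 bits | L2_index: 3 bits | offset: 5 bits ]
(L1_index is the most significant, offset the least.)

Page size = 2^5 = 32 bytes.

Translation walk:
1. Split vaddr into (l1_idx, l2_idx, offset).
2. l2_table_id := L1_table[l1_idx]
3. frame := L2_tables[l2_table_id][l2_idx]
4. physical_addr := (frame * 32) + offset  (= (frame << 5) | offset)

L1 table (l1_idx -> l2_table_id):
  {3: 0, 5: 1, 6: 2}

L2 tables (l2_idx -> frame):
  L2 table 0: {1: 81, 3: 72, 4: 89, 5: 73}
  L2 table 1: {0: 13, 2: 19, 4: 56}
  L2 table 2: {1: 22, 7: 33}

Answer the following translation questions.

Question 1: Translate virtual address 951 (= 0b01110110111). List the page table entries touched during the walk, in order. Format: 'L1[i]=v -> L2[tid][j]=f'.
Answer: L1[3]=0 -> L2[0][5]=73

Derivation:
vaddr = 951 = 0b01110110111
Split: l1_idx=3, l2_idx=5, offset=23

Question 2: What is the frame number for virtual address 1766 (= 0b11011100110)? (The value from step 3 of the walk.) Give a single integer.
Answer: 33

Derivation:
vaddr = 1766: l1_idx=6, l2_idx=7
L1[6] = 2; L2[2][7] = 33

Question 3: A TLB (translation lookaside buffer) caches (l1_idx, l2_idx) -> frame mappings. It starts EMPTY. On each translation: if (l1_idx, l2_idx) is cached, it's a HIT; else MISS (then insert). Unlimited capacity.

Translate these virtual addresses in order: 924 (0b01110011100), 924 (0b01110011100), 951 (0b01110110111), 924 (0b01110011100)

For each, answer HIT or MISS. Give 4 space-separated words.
vaddr=924: (3,4) not in TLB -> MISS, insert
vaddr=924: (3,4) in TLB -> HIT
vaddr=951: (3,5) not in TLB -> MISS, insert
vaddr=924: (3,4) in TLB -> HIT

Answer: MISS HIT MISS HIT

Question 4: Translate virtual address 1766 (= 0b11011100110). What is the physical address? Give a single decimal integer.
vaddr = 1766 = 0b11011100110
Split: l1_idx=6, l2_idx=7, offset=6
L1[6] = 2
L2[2][7] = 33
paddr = 33 * 32 + 6 = 1062

Answer: 1062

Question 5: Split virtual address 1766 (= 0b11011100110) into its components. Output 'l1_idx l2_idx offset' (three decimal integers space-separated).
vaddr = 1766 = 0b11011100110
  top 3 bits -> l1_idx = 6
  next 3 bits -> l2_idx = 7
  bottom 5 bits -> offset = 6

Answer: 6 7 6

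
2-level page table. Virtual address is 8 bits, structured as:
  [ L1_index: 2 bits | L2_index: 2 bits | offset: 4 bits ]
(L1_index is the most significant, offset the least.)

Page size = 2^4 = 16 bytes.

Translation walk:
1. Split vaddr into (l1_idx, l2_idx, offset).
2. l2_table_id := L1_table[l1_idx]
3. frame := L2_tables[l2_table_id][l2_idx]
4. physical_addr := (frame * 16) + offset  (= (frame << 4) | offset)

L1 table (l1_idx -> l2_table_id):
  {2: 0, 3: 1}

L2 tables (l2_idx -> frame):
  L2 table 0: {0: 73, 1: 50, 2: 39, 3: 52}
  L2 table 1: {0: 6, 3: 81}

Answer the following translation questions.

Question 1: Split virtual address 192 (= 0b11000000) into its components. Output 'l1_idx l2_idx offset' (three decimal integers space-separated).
vaddr = 192 = 0b11000000
  top 2 bits -> l1_idx = 3
  next 2 bits -> l2_idx = 0
  bottom 4 bits -> offset = 0

Answer: 3 0 0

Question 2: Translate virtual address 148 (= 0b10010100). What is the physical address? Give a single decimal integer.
vaddr = 148 = 0b10010100
Split: l1_idx=2, l2_idx=1, offset=4
L1[2] = 0
L2[0][1] = 50
paddr = 50 * 16 + 4 = 804

Answer: 804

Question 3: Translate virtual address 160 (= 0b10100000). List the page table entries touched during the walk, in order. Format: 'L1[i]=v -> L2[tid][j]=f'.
Answer: L1[2]=0 -> L2[0][2]=39

Derivation:
vaddr = 160 = 0b10100000
Split: l1_idx=2, l2_idx=2, offset=0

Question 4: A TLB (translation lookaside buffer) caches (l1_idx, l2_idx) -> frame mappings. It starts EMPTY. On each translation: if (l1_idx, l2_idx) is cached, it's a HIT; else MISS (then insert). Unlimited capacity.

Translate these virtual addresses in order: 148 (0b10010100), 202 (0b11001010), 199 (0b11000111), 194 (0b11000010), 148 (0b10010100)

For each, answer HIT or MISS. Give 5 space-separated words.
Answer: MISS MISS HIT HIT HIT

Derivation:
vaddr=148: (2,1) not in TLB -> MISS, insert
vaddr=202: (3,0) not in TLB -> MISS, insert
vaddr=199: (3,0) in TLB -> HIT
vaddr=194: (3,0) in TLB -> HIT
vaddr=148: (2,1) in TLB -> HIT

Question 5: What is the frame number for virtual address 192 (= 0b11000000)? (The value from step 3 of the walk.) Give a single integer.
vaddr = 192: l1_idx=3, l2_idx=0
L1[3] = 1; L2[1][0] = 6

Answer: 6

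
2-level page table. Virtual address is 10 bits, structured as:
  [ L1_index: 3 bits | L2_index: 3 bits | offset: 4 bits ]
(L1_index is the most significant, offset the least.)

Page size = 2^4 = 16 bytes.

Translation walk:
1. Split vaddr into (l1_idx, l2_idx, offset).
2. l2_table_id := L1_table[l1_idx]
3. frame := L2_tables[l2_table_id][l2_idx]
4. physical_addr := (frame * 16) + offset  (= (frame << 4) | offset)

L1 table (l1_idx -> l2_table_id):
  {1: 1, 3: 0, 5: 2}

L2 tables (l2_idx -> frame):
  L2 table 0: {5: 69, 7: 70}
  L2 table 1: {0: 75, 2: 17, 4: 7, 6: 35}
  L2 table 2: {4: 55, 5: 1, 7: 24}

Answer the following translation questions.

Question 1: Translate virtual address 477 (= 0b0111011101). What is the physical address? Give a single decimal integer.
vaddr = 477 = 0b0111011101
Split: l1_idx=3, l2_idx=5, offset=13
L1[3] = 0
L2[0][5] = 69
paddr = 69 * 16 + 13 = 1117

Answer: 1117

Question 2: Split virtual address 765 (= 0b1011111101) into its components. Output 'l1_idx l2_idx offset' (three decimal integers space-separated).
vaddr = 765 = 0b1011111101
  top 3 bits -> l1_idx = 5
  next 3 bits -> l2_idx = 7
  bottom 4 bits -> offset = 13

Answer: 5 7 13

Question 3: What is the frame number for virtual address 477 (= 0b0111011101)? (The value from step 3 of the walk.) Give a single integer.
vaddr = 477: l1_idx=3, l2_idx=5
L1[3] = 0; L2[0][5] = 69

Answer: 69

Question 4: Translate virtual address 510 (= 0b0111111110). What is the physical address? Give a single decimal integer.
Answer: 1134

Derivation:
vaddr = 510 = 0b0111111110
Split: l1_idx=3, l2_idx=7, offset=14
L1[3] = 0
L2[0][7] = 70
paddr = 70 * 16 + 14 = 1134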